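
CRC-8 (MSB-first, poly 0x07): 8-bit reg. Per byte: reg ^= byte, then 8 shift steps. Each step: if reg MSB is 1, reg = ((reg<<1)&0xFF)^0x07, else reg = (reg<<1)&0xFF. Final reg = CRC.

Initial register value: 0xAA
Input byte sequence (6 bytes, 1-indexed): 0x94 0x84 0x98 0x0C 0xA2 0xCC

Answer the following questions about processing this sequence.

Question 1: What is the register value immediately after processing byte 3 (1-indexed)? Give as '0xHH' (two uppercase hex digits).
After byte 1 (0x94): reg=0xBA
After byte 2 (0x84): reg=0xBA
After byte 3 (0x98): reg=0xEE

Answer: 0xEE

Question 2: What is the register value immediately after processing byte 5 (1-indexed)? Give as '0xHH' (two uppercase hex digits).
Answer: 0x0E

Derivation:
After byte 1 (0x94): reg=0xBA
After byte 2 (0x84): reg=0xBA
After byte 3 (0x98): reg=0xEE
After byte 4 (0x0C): reg=0xA0
After byte 5 (0xA2): reg=0x0E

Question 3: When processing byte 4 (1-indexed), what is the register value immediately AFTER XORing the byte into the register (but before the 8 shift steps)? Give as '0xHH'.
Answer: 0xE2

Derivation:
Register before byte 4: 0xEE
Byte 4: 0x0C
0xEE XOR 0x0C = 0xE2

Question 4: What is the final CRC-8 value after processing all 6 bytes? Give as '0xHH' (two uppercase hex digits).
After byte 1 (0x94): reg=0xBA
After byte 2 (0x84): reg=0xBA
After byte 3 (0x98): reg=0xEE
After byte 4 (0x0C): reg=0xA0
After byte 5 (0xA2): reg=0x0E
After byte 6 (0xCC): reg=0x40

Answer: 0x40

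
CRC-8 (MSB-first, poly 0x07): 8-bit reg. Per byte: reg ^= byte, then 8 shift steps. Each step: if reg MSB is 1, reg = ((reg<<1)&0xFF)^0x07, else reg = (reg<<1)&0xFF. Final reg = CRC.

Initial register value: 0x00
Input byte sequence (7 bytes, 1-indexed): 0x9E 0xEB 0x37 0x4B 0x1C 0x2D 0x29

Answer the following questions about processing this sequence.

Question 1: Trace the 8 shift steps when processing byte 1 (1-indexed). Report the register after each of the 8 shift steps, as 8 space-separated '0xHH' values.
Answer: 0x3B 0x76 0xEC 0xDF 0xB9 0x75 0xEA 0xD3

Derivation:
Register before byte 1: 0x00
After XOR with byte 0x9E: 0x9E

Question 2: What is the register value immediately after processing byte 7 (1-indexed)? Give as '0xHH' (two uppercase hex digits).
After byte 1 (0x9E): reg=0xD3
After byte 2 (0xEB): reg=0xA8
After byte 3 (0x37): reg=0xD4
After byte 4 (0x4B): reg=0xD4
After byte 5 (0x1C): reg=0x76
After byte 6 (0x2D): reg=0x86
After byte 7 (0x29): reg=0x44

Answer: 0x44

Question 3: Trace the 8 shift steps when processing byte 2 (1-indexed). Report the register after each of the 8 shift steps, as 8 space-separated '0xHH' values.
Answer: 0x70 0xE0 0xC7 0x89 0x15 0x2A 0x54 0xA8

Derivation:
After byte 1 (0x9E): reg=0xD3
Register before byte 2: 0xD3
After XOR with byte 0xEB: 0x38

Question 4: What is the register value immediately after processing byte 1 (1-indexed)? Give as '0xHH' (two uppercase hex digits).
After byte 1 (0x9E): reg=0xD3

Answer: 0xD3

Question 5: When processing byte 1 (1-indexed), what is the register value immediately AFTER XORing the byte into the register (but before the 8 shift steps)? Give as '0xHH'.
Answer: 0x9E

Derivation:
Register before byte 1: 0x00
Byte 1: 0x9E
0x00 XOR 0x9E = 0x9E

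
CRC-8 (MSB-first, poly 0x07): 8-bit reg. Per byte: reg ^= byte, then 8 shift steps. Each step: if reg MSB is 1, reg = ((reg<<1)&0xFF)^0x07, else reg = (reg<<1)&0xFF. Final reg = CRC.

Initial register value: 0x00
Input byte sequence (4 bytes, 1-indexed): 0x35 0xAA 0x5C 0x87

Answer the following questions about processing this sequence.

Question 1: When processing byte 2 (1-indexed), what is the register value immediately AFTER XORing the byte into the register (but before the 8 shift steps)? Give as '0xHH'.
Register before byte 2: 0x8B
Byte 2: 0xAA
0x8B XOR 0xAA = 0x21

Answer: 0x21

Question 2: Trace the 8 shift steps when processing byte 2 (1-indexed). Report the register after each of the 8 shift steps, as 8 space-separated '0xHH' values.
After byte 1 (0x35): reg=0x8B
Register before byte 2: 0x8B
After XOR with byte 0xAA: 0x21

Answer: 0x42 0x84 0x0F 0x1E 0x3C 0x78 0xF0 0xE7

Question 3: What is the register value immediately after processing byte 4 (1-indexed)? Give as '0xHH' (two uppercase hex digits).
After byte 1 (0x35): reg=0x8B
After byte 2 (0xAA): reg=0xE7
After byte 3 (0x5C): reg=0x28
After byte 4 (0x87): reg=0x44

Answer: 0x44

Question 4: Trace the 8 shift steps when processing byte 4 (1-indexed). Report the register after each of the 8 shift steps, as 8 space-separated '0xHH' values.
After byte 1 (0x35): reg=0x8B
After byte 2 (0xAA): reg=0xE7
After byte 3 (0x5C): reg=0x28
Register before byte 4: 0x28
After XOR with byte 0x87: 0xAF

Answer: 0x59 0xB2 0x63 0xC6 0x8B 0x11 0x22 0x44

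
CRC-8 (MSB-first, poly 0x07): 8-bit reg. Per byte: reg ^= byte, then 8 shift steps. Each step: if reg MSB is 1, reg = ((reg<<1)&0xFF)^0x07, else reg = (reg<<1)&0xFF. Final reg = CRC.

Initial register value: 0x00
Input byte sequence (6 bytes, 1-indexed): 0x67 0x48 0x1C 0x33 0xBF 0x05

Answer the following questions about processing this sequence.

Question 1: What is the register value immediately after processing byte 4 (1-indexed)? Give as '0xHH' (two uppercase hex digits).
After byte 1 (0x67): reg=0x32
After byte 2 (0x48): reg=0x61
After byte 3 (0x1C): reg=0x74
After byte 4 (0x33): reg=0xD2

Answer: 0xD2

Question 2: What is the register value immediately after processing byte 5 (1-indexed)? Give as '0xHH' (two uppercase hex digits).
After byte 1 (0x67): reg=0x32
After byte 2 (0x48): reg=0x61
After byte 3 (0x1C): reg=0x74
After byte 4 (0x33): reg=0xD2
After byte 5 (0xBF): reg=0x04

Answer: 0x04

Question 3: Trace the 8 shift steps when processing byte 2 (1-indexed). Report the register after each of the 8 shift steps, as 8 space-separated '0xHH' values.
After byte 1 (0x67): reg=0x32
Register before byte 2: 0x32
After XOR with byte 0x48: 0x7A

Answer: 0xF4 0xEF 0xD9 0xB5 0x6D 0xDA 0xB3 0x61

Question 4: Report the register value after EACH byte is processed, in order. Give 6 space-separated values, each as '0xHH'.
0x32 0x61 0x74 0xD2 0x04 0x07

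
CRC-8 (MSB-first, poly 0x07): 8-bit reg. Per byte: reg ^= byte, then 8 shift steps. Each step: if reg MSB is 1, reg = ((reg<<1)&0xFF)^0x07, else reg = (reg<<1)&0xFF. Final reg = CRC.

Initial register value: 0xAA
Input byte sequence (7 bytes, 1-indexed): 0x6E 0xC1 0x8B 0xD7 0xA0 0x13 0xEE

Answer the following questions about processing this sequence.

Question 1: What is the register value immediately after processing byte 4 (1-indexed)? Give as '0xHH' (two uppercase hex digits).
After byte 1 (0x6E): reg=0x52
After byte 2 (0xC1): reg=0xF0
After byte 3 (0x8B): reg=0x66
After byte 4 (0xD7): reg=0x1E

Answer: 0x1E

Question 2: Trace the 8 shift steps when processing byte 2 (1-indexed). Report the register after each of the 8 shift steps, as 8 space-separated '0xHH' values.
Answer: 0x21 0x42 0x84 0x0F 0x1E 0x3C 0x78 0xF0

Derivation:
After byte 1 (0x6E): reg=0x52
Register before byte 2: 0x52
After XOR with byte 0xC1: 0x93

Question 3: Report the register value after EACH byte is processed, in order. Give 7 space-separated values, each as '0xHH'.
0x52 0xF0 0x66 0x1E 0x33 0xE0 0x2A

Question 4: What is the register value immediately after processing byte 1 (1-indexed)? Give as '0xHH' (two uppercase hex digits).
After byte 1 (0x6E): reg=0x52

Answer: 0x52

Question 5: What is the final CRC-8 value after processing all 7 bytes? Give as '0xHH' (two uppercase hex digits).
After byte 1 (0x6E): reg=0x52
After byte 2 (0xC1): reg=0xF0
After byte 3 (0x8B): reg=0x66
After byte 4 (0xD7): reg=0x1E
After byte 5 (0xA0): reg=0x33
After byte 6 (0x13): reg=0xE0
After byte 7 (0xEE): reg=0x2A

Answer: 0x2A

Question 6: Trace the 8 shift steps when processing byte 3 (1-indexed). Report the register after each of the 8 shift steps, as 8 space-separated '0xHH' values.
Answer: 0xF6 0xEB 0xD1 0xA5 0x4D 0x9A 0x33 0x66

Derivation:
After byte 1 (0x6E): reg=0x52
After byte 2 (0xC1): reg=0xF0
Register before byte 3: 0xF0
After XOR with byte 0x8B: 0x7B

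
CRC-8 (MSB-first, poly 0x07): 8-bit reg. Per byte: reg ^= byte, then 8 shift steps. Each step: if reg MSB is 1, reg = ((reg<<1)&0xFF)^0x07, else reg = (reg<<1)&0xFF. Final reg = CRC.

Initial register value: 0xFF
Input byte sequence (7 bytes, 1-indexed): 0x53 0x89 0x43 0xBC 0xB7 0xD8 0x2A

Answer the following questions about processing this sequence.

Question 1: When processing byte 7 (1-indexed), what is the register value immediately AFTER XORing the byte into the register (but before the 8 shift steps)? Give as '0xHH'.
Answer: 0x69

Derivation:
Register before byte 7: 0x43
Byte 7: 0x2A
0x43 XOR 0x2A = 0x69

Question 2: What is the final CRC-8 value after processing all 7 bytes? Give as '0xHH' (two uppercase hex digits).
After byte 1 (0x53): reg=0x4D
After byte 2 (0x89): reg=0x52
After byte 3 (0x43): reg=0x77
After byte 4 (0xBC): reg=0x7F
After byte 5 (0xB7): reg=0x76
After byte 6 (0xD8): reg=0x43
After byte 7 (0x2A): reg=0x18

Answer: 0x18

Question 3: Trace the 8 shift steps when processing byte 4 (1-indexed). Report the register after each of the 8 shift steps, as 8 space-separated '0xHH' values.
After byte 1 (0x53): reg=0x4D
After byte 2 (0x89): reg=0x52
After byte 3 (0x43): reg=0x77
Register before byte 4: 0x77
After XOR with byte 0xBC: 0xCB

Answer: 0x91 0x25 0x4A 0x94 0x2F 0x5E 0xBC 0x7F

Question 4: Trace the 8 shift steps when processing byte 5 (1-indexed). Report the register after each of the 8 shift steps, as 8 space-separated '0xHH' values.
After byte 1 (0x53): reg=0x4D
After byte 2 (0x89): reg=0x52
After byte 3 (0x43): reg=0x77
After byte 4 (0xBC): reg=0x7F
Register before byte 5: 0x7F
After XOR with byte 0xB7: 0xC8

Answer: 0x97 0x29 0x52 0xA4 0x4F 0x9E 0x3B 0x76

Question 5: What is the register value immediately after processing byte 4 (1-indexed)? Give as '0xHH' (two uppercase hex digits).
Answer: 0x7F

Derivation:
After byte 1 (0x53): reg=0x4D
After byte 2 (0x89): reg=0x52
After byte 3 (0x43): reg=0x77
After byte 4 (0xBC): reg=0x7F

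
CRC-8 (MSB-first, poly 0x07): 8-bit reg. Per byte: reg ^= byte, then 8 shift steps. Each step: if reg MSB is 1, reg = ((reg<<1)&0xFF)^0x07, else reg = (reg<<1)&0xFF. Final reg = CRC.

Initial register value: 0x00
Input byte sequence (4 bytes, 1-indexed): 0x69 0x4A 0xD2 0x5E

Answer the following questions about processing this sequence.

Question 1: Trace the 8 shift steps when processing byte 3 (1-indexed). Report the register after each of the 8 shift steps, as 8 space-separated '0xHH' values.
Answer: 0xD6 0xAB 0x51 0xA2 0x43 0x86 0x0B 0x16

Derivation:
After byte 1 (0x69): reg=0x18
After byte 2 (0x4A): reg=0xB9
Register before byte 3: 0xB9
After XOR with byte 0xD2: 0x6B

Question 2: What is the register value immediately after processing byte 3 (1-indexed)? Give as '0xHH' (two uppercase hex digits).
After byte 1 (0x69): reg=0x18
After byte 2 (0x4A): reg=0xB9
After byte 3 (0xD2): reg=0x16

Answer: 0x16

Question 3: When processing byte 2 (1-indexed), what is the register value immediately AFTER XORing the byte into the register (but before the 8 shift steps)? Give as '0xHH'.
Register before byte 2: 0x18
Byte 2: 0x4A
0x18 XOR 0x4A = 0x52

Answer: 0x52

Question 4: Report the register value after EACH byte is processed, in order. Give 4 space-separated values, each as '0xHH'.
0x18 0xB9 0x16 0xFF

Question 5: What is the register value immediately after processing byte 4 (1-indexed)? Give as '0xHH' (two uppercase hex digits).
Answer: 0xFF

Derivation:
After byte 1 (0x69): reg=0x18
After byte 2 (0x4A): reg=0xB9
After byte 3 (0xD2): reg=0x16
After byte 4 (0x5E): reg=0xFF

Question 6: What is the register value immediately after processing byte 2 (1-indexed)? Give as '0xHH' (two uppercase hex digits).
Answer: 0xB9

Derivation:
After byte 1 (0x69): reg=0x18
After byte 2 (0x4A): reg=0xB9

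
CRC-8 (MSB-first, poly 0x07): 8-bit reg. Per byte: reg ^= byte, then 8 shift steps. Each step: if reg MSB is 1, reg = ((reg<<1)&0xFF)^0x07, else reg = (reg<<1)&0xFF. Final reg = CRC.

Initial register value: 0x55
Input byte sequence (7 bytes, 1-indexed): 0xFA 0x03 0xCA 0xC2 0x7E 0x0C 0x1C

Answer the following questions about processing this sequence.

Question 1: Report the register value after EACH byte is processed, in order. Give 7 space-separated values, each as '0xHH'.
0x44 0xD2 0x48 0xBF 0x49 0xDC 0x4E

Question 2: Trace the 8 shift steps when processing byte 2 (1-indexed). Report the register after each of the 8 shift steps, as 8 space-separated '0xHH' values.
After byte 1 (0xFA): reg=0x44
Register before byte 2: 0x44
After XOR with byte 0x03: 0x47

Answer: 0x8E 0x1B 0x36 0x6C 0xD8 0xB7 0x69 0xD2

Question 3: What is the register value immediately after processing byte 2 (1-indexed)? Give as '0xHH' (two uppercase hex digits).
After byte 1 (0xFA): reg=0x44
After byte 2 (0x03): reg=0xD2

Answer: 0xD2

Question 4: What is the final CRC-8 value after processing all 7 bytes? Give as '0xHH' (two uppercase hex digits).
After byte 1 (0xFA): reg=0x44
After byte 2 (0x03): reg=0xD2
After byte 3 (0xCA): reg=0x48
After byte 4 (0xC2): reg=0xBF
After byte 5 (0x7E): reg=0x49
After byte 6 (0x0C): reg=0xDC
After byte 7 (0x1C): reg=0x4E

Answer: 0x4E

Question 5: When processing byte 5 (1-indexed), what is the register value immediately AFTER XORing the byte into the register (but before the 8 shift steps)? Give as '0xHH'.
Answer: 0xC1

Derivation:
Register before byte 5: 0xBF
Byte 5: 0x7E
0xBF XOR 0x7E = 0xC1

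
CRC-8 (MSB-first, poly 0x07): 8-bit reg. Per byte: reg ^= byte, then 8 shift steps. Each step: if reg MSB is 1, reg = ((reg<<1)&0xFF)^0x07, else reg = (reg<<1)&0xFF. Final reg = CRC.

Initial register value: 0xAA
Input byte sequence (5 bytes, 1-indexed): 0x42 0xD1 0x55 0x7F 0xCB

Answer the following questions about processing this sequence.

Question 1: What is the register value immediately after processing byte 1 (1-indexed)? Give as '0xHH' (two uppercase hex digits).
Answer: 0x96

Derivation:
After byte 1 (0x42): reg=0x96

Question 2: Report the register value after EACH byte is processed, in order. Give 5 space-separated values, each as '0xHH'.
0x96 0xD2 0x9C 0xA7 0x03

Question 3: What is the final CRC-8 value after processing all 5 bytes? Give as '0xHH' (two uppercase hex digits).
After byte 1 (0x42): reg=0x96
After byte 2 (0xD1): reg=0xD2
After byte 3 (0x55): reg=0x9C
After byte 4 (0x7F): reg=0xA7
After byte 5 (0xCB): reg=0x03

Answer: 0x03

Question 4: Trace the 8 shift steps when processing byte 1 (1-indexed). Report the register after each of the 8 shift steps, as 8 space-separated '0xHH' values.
Answer: 0xD7 0xA9 0x55 0xAA 0x53 0xA6 0x4B 0x96

Derivation:
Register before byte 1: 0xAA
After XOR with byte 0x42: 0xE8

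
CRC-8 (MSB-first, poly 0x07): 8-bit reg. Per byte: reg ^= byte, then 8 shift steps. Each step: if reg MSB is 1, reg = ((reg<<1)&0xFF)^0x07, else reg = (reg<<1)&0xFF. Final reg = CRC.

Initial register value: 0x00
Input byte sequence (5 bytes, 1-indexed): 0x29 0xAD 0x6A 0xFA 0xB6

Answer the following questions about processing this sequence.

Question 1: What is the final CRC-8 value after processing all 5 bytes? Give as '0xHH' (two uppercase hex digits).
Answer: 0xC1

Derivation:
After byte 1 (0x29): reg=0xDF
After byte 2 (0xAD): reg=0x59
After byte 3 (0x6A): reg=0x99
After byte 4 (0xFA): reg=0x2E
After byte 5 (0xB6): reg=0xC1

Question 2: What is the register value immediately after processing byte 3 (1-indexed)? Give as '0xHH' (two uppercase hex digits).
After byte 1 (0x29): reg=0xDF
After byte 2 (0xAD): reg=0x59
After byte 3 (0x6A): reg=0x99

Answer: 0x99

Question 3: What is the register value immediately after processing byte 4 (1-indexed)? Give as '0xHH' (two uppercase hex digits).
Answer: 0x2E

Derivation:
After byte 1 (0x29): reg=0xDF
After byte 2 (0xAD): reg=0x59
After byte 3 (0x6A): reg=0x99
After byte 4 (0xFA): reg=0x2E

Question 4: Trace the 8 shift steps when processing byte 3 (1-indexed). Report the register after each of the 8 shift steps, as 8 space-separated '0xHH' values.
After byte 1 (0x29): reg=0xDF
After byte 2 (0xAD): reg=0x59
Register before byte 3: 0x59
After XOR with byte 0x6A: 0x33

Answer: 0x66 0xCC 0x9F 0x39 0x72 0xE4 0xCF 0x99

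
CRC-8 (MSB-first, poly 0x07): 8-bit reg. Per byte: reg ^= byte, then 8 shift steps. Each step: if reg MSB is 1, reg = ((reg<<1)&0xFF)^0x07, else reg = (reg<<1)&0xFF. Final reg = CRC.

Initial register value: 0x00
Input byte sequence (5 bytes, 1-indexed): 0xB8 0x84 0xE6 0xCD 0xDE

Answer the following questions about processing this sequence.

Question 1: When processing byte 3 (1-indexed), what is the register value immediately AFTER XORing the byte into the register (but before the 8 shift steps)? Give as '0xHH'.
Register before byte 3: 0x72
Byte 3: 0xE6
0x72 XOR 0xE6 = 0x94

Answer: 0x94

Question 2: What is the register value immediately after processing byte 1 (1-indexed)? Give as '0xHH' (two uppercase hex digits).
After byte 1 (0xB8): reg=0x21

Answer: 0x21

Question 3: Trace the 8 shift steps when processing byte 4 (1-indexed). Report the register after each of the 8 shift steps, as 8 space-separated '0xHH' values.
After byte 1 (0xB8): reg=0x21
After byte 2 (0x84): reg=0x72
After byte 3 (0xE6): reg=0xE5
Register before byte 4: 0xE5
After XOR with byte 0xCD: 0x28

Answer: 0x50 0xA0 0x47 0x8E 0x1B 0x36 0x6C 0xD8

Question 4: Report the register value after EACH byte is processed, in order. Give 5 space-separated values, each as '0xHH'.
0x21 0x72 0xE5 0xD8 0x12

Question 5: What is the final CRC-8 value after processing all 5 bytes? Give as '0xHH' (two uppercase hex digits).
After byte 1 (0xB8): reg=0x21
After byte 2 (0x84): reg=0x72
After byte 3 (0xE6): reg=0xE5
After byte 4 (0xCD): reg=0xD8
After byte 5 (0xDE): reg=0x12

Answer: 0x12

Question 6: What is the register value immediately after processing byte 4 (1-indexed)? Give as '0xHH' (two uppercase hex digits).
Answer: 0xD8

Derivation:
After byte 1 (0xB8): reg=0x21
After byte 2 (0x84): reg=0x72
After byte 3 (0xE6): reg=0xE5
After byte 4 (0xCD): reg=0xD8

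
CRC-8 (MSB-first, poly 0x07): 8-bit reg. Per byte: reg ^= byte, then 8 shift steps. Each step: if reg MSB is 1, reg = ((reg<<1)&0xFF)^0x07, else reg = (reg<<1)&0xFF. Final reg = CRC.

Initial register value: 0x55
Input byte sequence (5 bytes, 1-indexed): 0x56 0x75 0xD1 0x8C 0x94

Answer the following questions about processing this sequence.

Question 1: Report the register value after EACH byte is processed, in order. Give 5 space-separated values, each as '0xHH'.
0x09 0x73 0x67 0x9F 0x31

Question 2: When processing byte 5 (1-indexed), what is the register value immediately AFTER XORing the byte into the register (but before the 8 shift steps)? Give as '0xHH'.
Register before byte 5: 0x9F
Byte 5: 0x94
0x9F XOR 0x94 = 0x0B

Answer: 0x0B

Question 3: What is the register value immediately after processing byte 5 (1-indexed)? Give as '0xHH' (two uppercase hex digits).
Answer: 0x31

Derivation:
After byte 1 (0x56): reg=0x09
After byte 2 (0x75): reg=0x73
After byte 3 (0xD1): reg=0x67
After byte 4 (0x8C): reg=0x9F
After byte 5 (0x94): reg=0x31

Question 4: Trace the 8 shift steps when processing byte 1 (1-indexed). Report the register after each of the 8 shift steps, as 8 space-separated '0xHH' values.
Answer: 0x06 0x0C 0x18 0x30 0x60 0xC0 0x87 0x09

Derivation:
Register before byte 1: 0x55
After XOR with byte 0x56: 0x03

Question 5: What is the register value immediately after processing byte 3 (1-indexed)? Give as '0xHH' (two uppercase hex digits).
After byte 1 (0x56): reg=0x09
After byte 2 (0x75): reg=0x73
After byte 3 (0xD1): reg=0x67

Answer: 0x67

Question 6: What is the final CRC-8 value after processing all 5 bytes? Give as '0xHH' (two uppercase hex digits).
After byte 1 (0x56): reg=0x09
After byte 2 (0x75): reg=0x73
After byte 3 (0xD1): reg=0x67
After byte 4 (0x8C): reg=0x9F
After byte 5 (0x94): reg=0x31

Answer: 0x31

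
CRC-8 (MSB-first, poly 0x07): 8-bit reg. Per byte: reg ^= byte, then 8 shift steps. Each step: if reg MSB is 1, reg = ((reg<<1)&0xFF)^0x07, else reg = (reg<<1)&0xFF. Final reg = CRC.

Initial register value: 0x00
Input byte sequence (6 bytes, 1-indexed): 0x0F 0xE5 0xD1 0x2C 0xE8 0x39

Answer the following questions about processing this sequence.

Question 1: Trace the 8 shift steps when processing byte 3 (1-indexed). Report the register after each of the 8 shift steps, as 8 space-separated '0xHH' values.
Answer: 0x49 0x92 0x23 0x46 0x8C 0x1F 0x3E 0x7C

Derivation:
After byte 1 (0x0F): reg=0x2D
After byte 2 (0xE5): reg=0x76
Register before byte 3: 0x76
After XOR with byte 0xD1: 0xA7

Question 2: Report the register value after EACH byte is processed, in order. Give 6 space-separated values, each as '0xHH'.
0x2D 0x76 0x7C 0xB7 0x9A 0x60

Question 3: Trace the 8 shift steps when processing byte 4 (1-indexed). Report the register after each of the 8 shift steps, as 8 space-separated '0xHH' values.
Answer: 0xA0 0x47 0x8E 0x1B 0x36 0x6C 0xD8 0xB7

Derivation:
After byte 1 (0x0F): reg=0x2D
After byte 2 (0xE5): reg=0x76
After byte 3 (0xD1): reg=0x7C
Register before byte 4: 0x7C
After XOR with byte 0x2C: 0x50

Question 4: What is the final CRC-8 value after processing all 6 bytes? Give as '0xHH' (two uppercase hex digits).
Answer: 0x60

Derivation:
After byte 1 (0x0F): reg=0x2D
After byte 2 (0xE5): reg=0x76
After byte 3 (0xD1): reg=0x7C
After byte 4 (0x2C): reg=0xB7
After byte 5 (0xE8): reg=0x9A
After byte 6 (0x39): reg=0x60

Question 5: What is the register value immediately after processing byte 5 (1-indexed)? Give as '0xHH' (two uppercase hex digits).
Answer: 0x9A

Derivation:
After byte 1 (0x0F): reg=0x2D
After byte 2 (0xE5): reg=0x76
After byte 3 (0xD1): reg=0x7C
After byte 4 (0x2C): reg=0xB7
After byte 5 (0xE8): reg=0x9A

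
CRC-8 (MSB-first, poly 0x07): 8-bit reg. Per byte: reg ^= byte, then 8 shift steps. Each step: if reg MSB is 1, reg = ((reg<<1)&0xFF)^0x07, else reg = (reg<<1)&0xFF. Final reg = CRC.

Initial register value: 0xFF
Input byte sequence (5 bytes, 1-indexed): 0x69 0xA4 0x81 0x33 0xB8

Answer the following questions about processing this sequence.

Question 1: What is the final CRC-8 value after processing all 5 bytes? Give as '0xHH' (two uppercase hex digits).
Answer: 0xCE

Derivation:
After byte 1 (0x69): reg=0xEB
After byte 2 (0xA4): reg=0xEA
After byte 3 (0x81): reg=0x16
After byte 4 (0x33): reg=0xFB
After byte 5 (0xB8): reg=0xCE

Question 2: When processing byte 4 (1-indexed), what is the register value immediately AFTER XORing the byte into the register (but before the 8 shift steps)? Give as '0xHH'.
Register before byte 4: 0x16
Byte 4: 0x33
0x16 XOR 0x33 = 0x25

Answer: 0x25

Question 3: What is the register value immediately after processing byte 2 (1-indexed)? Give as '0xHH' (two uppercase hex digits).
Answer: 0xEA

Derivation:
After byte 1 (0x69): reg=0xEB
After byte 2 (0xA4): reg=0xEA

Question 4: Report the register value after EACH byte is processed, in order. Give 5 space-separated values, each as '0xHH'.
0xEB 0xEA 0x16 0xFB 0xCE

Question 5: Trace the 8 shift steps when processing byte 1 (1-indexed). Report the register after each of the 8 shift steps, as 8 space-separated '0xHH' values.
Answer: 0x2B 0x56 0xAC 0x5F 0xBE 0x7B 0xF6 0xEB

Derivation:
Register before byte 1: 0xFF
After XOR with byte 0x69: 0x96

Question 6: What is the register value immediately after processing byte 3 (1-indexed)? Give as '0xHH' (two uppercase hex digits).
Answer: 0x16

Derivation:
After byte 1 (0x69): reg=0xEB
After byte 2 (0xA4): reg=0xEA
After byte 3 (0x81): reg=0x16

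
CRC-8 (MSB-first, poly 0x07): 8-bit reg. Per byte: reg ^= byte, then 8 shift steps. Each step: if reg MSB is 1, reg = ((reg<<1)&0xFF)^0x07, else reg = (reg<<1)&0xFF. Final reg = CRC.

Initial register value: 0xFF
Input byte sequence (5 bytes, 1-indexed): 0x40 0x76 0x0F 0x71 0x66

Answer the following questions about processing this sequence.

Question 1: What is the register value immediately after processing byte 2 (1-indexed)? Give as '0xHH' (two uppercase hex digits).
After byte 1 (0x40): reg=0x34
After byte 2 (0x76): reg=0xC9

Answer: 0xC9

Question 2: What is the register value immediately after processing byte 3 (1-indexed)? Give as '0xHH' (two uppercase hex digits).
Answer: 0x5C

Derivation:
After byte 1 (0x40): reg=0x34
After byte 2 (0x76): reg=0xC9
After byte 3 (0x0F): reg=0x5C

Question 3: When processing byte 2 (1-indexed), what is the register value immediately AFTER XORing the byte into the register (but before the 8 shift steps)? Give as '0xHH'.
Answer: 0x42

Derivation:
Register before byte 2: 0x34
Byte 2: 0x76
0x34 XOR 0x76 = 0x42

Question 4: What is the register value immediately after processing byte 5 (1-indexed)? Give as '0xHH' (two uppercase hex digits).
After byte 1 (0x40): reg=0x34
After byte 2 (0x76): reg=0xC9
After byte 3 (0x0F): reg=0x5C
After byte 4 (0x71): reg=0xC3
After byte 5 (0x66): reg=0x72

Answer: 0x72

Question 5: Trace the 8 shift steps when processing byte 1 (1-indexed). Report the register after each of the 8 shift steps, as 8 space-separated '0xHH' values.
Answer: 0x79 0xF2 0xE3 0xC1 0x85 0x0D 0x1A 0x34

Derivation:
Register before byte 1: 0xFF
After XOR with byte 0x40: 0xBF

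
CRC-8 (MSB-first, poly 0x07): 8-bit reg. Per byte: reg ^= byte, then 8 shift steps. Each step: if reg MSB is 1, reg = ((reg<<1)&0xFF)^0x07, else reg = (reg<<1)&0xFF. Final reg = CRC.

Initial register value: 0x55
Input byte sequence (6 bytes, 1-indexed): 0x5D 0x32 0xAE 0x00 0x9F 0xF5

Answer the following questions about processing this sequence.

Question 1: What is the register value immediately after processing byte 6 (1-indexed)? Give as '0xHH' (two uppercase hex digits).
After byte 1 (0x5D): reg=0x38
After byte 2 (0x32): reg=0x36
After byte 3 (0xAE): reg=0xC1
After byte 4 (0x00): reg=0x49
After byte 5 (0x9F): reg=0x2C
After byte 6 (0xF5): reg=0x01

Answer: 0x01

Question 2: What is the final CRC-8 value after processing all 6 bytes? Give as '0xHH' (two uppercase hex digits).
Answer: 0x01

Derivation:
After byte 1 (0x5D): reg=0x38
After byte 2 (0x32): reg=0x36
After byte 3 (0xAE): reg=0xC1
After byte 4 (0x00): reg=0x49
After byte 5 (0x9F): reg=0x2C
After byte 6 (0xF5): reg=0x01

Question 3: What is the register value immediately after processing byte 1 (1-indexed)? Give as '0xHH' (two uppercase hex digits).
Answer: 0x38

Derivation:
After byte 1 (0x5D): reg=0x38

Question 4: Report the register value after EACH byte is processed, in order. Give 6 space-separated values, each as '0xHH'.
0x38 0x36 0xC1 0x49 0x2C 0x01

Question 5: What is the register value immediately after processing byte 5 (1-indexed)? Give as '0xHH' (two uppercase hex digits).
After byte 1 (0x5D): reg=0x38
After byte 2 (0x32): reg=0x36
After byte 3 (0xAE): reg=0xC1
After byte 4 (0x00): reg=0x49
After byte 5 (0x9F): reg=0x2C

Answer: 0x2C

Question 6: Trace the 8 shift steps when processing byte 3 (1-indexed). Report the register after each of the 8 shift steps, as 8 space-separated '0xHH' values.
Answer: 0x37 0x6E 0xDC 0xBF 0x79 0xF2 0xE3 0xC1

Derivation:
After byte 1 (0x5D): reg=0x38
After byte 2 (0x32): reg=0x36
Register before byte 3: 0x36
After XOR with byte 0xAE: 0x98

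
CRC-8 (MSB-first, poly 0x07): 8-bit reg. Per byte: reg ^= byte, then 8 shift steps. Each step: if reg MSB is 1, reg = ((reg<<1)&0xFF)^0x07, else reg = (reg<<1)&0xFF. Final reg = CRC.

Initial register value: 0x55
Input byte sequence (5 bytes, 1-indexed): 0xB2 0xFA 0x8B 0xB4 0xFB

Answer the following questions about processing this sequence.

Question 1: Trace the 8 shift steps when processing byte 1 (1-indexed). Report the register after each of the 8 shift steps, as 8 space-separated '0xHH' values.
Register before byte 1: 0x55
After XOR with byte 0xB2: 0xE7

Answer: 0xC9 0x95 0x2D 0x5A 0xB4 0x6F 0xDE 0xBB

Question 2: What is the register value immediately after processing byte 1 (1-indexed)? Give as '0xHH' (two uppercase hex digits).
After byte 1 (0xB2): reg=0xBB

Answer: 0xBB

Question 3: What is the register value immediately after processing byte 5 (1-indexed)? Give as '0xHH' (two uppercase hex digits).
After byte 1 (0xB2): reg=0xBB
After byte 2 (0xFA): reg=0xC0
After byte 3 (0x8B): reg=0xF6
After byte 4 (0xB4): reg=0xC9
After byte 5 (0xFB): reg=0x9E

Answer: 0x9E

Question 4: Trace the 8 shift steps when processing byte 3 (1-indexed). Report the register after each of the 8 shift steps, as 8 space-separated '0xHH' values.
After byte 1 (0xB2): reg=0xBB
After byte 2 (0xFA): reg=0xC0
Register before byte 3: 0xC0
After XOR with byte 0x8B: 0x4B

Answer: 0x96 0x2B 0x56 0xAC 0x5F 0xBE 0x7B 0xF6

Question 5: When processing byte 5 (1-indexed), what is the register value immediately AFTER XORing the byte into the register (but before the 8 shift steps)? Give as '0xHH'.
Answer: 0x32

Derivation:
Register before byte 5: 0xC9
Byte 5: 0xFB
0xC9 XOR 0xFB = 0x32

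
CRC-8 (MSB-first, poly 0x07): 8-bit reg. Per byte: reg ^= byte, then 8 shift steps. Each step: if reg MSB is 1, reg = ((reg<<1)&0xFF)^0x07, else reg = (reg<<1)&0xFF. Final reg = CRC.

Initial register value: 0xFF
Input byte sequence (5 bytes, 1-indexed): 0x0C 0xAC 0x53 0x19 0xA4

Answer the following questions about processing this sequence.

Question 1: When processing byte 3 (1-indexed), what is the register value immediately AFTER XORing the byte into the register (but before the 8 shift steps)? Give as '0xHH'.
Answer: 0x35

Derivation:
Register before byte 3: 0x66
Byte 3: 0x53
0x66 XOR 0x53 = 0x35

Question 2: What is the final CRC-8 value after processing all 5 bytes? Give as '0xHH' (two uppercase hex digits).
After byte 1 (0x0C): reg=0xD7
After byte 2 (0xAC): reg=0x66
After byte 3 (0x53): reg=0x8B
After byte 4 (0x19): reg=0xF7
After byte 5 (0xA4): reg=0xBE

Answer: 0xBE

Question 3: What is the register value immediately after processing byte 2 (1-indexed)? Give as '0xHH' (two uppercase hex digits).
After byte 1 (0x0C): reg=0xD7
After byte 2 (0xAC): reg=0x66

Answer: 0x66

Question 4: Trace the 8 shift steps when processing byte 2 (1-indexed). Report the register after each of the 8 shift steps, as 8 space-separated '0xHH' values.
After byte 1 (0x0C): reg=0xD7
Register before byte 2: 0xD7
After XOR with byte 0xAC: 0x7B

Answer: 0xF6 0xEB 0xD1 0xA5 0x4D 0x9A 0x33 0x66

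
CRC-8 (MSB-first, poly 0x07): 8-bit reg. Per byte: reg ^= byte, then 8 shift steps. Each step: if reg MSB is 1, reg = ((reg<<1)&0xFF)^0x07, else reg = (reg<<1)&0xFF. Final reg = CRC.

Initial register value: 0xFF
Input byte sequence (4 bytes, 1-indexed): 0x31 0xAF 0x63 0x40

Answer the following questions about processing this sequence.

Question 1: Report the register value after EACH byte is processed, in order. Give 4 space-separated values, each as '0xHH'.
0x64 0x7F 0x54 0x6C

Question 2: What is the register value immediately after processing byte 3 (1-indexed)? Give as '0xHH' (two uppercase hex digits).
Answer: 0x54

Derivation:
After byte 1 (0x31): reg=0x64
After byte 2 (0xAF): reg=0x7F
After byte 3 (0x63): reg=0x54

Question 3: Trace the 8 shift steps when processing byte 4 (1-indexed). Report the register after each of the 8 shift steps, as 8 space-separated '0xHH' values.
After byte 1 (0x31): reg=0x64
After byte 2 (0xAF): reg=0x7F
After byte 3 (0x63): reg=0x54
Register before byte 4: 0x54
After XOR with byte 0x40: 0x14

Answer: 0x28 0x50 0xA0 0x47 0x8E 0x1B 0x36 0x6C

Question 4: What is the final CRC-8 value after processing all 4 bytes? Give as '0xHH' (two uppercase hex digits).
Answer: 0x6C

Derivation:
After byte 1 (0x31): reg=0x64
After byte 2 (0xAF): reg=0x7F
After byte 3 (0x63): reg=0x54
After byte 4 (0x40): reg=0x6C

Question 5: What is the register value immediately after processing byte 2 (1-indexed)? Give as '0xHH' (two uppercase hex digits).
Answer: 0x7F

Derivation:
After byte 1 (0x31): reg=0x64
After byte 2 (0xAF): reg=0x7F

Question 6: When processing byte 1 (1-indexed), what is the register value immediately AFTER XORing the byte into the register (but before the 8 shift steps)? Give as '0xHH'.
Answer: 0xCE

Derivation:
Register before byte 1: 0xFF
Byte 1: 0x31
0xFF XOR 0x31 = 0xCE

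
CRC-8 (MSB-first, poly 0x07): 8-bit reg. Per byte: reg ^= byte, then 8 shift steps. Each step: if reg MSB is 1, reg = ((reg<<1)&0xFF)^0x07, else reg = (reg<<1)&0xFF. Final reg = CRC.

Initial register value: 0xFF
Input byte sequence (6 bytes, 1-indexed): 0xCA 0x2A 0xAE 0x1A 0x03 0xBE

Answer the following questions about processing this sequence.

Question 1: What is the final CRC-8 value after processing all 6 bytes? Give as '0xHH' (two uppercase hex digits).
After byte 1 (0xCA): reg=0x8B
After byte 2 (0x2A): reg=0x6E
After byte 3 (0xAE): reg=0x4E
After byte 4 (0x1A): reg=0xAB
After byte 5 (0x03): reg=0x51
After byte 6 (0xBE): reg=0x83

Answer: 0x83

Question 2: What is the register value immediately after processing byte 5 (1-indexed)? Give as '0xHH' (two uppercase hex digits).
After byte 1 (0xCA): reg=0x8B
After byte 2 (0x2A): reg=0x6E
After byte 3 (0xAE): reg=0x4E
After byte 4 (0x1A): reg=0xAB
After byte 5 (0x03): reg=0x51

Answer: 0x51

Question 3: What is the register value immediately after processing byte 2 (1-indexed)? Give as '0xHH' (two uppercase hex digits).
After byte 1 (0xCA): reg=0x8B
After byte 2 (0x2A): reg=0x6E

Answer: 0x6E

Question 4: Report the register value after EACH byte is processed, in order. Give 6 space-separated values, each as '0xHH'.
0x8B 0x6E 0x4E 0xAB 0x51 0x83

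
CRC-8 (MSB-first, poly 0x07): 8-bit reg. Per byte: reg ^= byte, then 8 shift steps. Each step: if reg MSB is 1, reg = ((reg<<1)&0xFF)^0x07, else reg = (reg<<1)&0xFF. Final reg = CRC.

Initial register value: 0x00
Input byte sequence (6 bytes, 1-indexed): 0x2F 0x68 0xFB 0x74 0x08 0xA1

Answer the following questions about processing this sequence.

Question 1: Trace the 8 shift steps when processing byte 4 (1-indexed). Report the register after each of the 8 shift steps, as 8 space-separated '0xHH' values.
Answer: 0x83 0x01 0x02 0x04 0x08 0x10 0x20 0x40

Derivation:
After byte 1 (0x2F): reg=0xCD
After byte 2 (0x68): reg=0x72
After byte 3 (0xFB): reg=0xB6
Register before byte 4: 0xB6
After XOR with byte 0x74: 0xC2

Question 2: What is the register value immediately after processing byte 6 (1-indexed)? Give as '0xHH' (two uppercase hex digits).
After byte 1 (0x2F): reg=0xCD
After byte 2 (0x68): reg=0x72
After byte 3 (0xFB): reg=0xB6
After byte 4 (0x74): reg=0x40
After byte 5 (0x08): reg=0xFF
After byte 6 (0xA1): reg=0x9D

Answer: 0x9D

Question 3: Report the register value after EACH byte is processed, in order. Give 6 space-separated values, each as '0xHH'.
0xCD 0x72 0xB6 0x40 0xFF 0x9D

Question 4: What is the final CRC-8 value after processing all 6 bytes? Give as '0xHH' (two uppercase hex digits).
After byte 1 (0x2F): reg=0xCD
After byte 2 (0x68): reg=0x72
After byte 3 (0xFB): reg=0xB6
After byte 4 (0x74): reg=0x40
After byte 5 (0x08): reg=0xFF
After byte 6 (0xA1): reg=0x9D

Answer: 0x9D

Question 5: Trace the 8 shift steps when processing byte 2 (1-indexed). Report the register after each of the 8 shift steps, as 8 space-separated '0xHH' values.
After byte 1 (0x2F): reg=0xCD
Register before byte 2: 0xCD
After XOR with byte 0x68: 0xA5

Answer: 0x4D 0x9A 0x33 0x66 0xCC 0x9F 0x39 0x72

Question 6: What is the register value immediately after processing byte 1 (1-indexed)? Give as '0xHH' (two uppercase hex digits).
After byte 1 (0x2F): reg=0xCD

Answer: 0xCD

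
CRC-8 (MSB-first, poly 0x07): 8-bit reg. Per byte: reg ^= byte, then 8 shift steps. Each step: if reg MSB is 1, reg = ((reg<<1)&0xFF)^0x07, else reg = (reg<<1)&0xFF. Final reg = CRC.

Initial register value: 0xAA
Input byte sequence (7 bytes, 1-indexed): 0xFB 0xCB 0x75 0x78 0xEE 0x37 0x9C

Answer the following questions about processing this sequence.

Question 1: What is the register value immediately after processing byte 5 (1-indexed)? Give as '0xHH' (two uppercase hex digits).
Answer: 0x91

Derivation:
After byte 1 (0xFB): reg=0xB0
After byte 2 (0xCB): reg=0x66
After byte 3 (0x75): reg=0x79
After byte 4 (0x78): reg=0x07
After byte 5 (0xEE): reg=0x91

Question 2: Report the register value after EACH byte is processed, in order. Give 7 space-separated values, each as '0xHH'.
0xB0 0x66 0x79 0x07 0x91 0x7B 0xBB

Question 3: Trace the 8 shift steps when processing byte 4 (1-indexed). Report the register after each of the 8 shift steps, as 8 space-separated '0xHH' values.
Answer: 0x02 0x04 0x08 0x10 0x20 0x40 0x80 0x07

Derivation:
After byte 1 (0xFB): reg=0xB0
After byte 2 (0xCB): reg=0x66
After byte 3 (0x75): reg=0x79
Register before byte 4: 0x79
After XOR with byte 0x78: 0x01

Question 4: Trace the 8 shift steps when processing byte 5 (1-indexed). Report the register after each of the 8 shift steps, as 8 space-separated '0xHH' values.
After byte 1 (0xFB): reg=0xB0
After byte 2 (0xCB): reg=0x66
After byte 3 (0x75): reg=0x79
After byte 4 (0x78): reg=0x07
Register before byte 5: 0x07
After XOR with byte 0xEE: 0xE9

Answer: 0xD5 0xAD 0x5D 0xBA 0x73 0xE6 0xCB 0x91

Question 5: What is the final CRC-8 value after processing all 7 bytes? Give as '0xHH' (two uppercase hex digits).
Answer: 0xBB

Derivation:
After byte 1 (0xFB): reg=0xB0
After byte 2 (0xCB): reg=0x66
After byte 3 (0x75): reg=0x79
After byte 4 (0x78): reg=0x07
After byte 5 (0xEE): reg=0x91
After byte 6 (0x37): reg=0x7B
After byte 7 (0x9C): reg=0xBB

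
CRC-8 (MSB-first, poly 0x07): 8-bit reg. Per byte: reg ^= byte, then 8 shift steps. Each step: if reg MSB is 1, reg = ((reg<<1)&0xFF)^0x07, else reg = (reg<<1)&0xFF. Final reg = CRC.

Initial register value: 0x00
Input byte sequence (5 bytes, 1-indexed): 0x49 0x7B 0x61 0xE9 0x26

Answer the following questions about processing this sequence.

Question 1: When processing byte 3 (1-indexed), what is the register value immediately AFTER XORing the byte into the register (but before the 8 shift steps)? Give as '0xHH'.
Register before byte 3: 0x80
Byte 3: 0x61
0x80 XOR 0x61 = 0xE1

Answer: 0xE1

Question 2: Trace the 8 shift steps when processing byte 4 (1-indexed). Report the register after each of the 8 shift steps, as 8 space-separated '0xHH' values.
After byte 1 (0x49): reg=0xF8
After byte 2 (0x7B): reg=0x80
After byte 3 (0x61): reg=0xA9
Register before byte 4: 0xA9
After XOR with byte 0xE9: 0x40

Answer: 0x80 0x07 0x0E 0x1C 0x38 0x70 0xE0 0xC7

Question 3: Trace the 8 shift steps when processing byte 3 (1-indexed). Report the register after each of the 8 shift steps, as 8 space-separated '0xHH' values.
After byte 1 (0x49): reg=0xF8
After byte 2 (0x7B): reg=0x80
Register before byte 3: 0x80
After XOR with byte 0x61: 0xE1

Answer: 0xC5 0x8D 0x1D 0x3A 0x74 0xE8 0xD7 0xA9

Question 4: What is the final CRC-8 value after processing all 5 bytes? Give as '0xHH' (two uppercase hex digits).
After byte 1 (0x49): reg=0xF8
After byte 2 (0x7B): reg=0x80
After byte 3 (0x61): reg=0xA9
After byte 4 (0xE9): reg=0xC7
After byte 5 (0x26): reg=0xA9

Answer: 0xA9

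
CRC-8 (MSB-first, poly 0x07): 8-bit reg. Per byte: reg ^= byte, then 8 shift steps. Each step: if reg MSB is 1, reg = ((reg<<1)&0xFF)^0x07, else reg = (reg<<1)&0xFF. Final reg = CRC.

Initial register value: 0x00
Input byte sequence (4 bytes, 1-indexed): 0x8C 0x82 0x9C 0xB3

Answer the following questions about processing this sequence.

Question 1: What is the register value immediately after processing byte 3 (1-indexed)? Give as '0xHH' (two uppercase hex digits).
Answer: 0xB0

Derivation:
After byte 1 (0x8C): reg=0xAD
After byte 2 (0x82): reg=0xCD
After byte 3 (0x9C): reg=0xB0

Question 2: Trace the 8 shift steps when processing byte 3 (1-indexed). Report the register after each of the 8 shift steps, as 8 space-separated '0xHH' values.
Answer: 0xA2 0x43 0x86 0x0B 0x16 0x2C 0x58 0xB0

Derivation:
After byte 1 (0x8C): reg=0xAD
After byte 2 (0x82): reg=0xCD
Register before byte 3: 0xCD
After XOR with byte 0x9C: 0x51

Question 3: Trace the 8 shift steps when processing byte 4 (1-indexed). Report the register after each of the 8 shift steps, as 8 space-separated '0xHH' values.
Answer: 0x06 0x0C 0x18 0x30 0x60 0xC0 0x87 0x09

Derivation:
After byte 1 (0x8C): reg=0xAD
After byte 2 (0x82): reg=0xCD
After byte 3 (0x9C): reg=0xB0
Register before byte 4: 0xB0
After XOR with byte 0xB3: 0x03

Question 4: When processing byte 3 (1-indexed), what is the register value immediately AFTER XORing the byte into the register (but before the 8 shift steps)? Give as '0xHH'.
Answer: 0x51

Derivation:
Register before byte 3: 0xCD
Byte 3: 0x9C
0xCD XOR 0x9C = 0x51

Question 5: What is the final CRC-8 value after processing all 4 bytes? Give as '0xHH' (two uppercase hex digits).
After byte 1 (0x8C): reg=0xAD
After byte 2 (0x82): reg=0xCD
After byte 3 (0x9C): reg=0xB0
After byte 4 (0xB3): reg=0x09

Answer: 0x09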